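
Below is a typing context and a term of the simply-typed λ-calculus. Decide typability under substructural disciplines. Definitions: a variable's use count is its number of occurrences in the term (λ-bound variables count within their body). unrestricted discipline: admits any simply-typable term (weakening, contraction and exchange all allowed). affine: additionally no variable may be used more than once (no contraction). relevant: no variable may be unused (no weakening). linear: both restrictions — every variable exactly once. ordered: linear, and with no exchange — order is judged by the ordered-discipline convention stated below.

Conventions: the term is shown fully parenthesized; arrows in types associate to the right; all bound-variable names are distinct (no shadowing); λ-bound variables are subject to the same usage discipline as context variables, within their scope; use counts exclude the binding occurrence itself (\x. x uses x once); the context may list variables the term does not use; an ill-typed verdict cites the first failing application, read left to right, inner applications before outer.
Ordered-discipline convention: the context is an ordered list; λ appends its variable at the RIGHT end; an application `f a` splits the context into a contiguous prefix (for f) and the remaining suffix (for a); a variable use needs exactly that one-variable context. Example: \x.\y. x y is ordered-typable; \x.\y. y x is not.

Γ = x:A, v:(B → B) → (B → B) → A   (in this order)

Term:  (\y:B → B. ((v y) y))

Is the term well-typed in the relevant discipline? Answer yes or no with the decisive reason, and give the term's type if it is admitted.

no — needs weakening: x unused
use counts: x ×0, v ×1, y (bound) ×2
order of uses: v, y, y
typing: well-typed — term : (B → B) → A
across the five disciplines: ordered ✗, linear ✗, affine ✗, relevant ✗, unrestricted ✓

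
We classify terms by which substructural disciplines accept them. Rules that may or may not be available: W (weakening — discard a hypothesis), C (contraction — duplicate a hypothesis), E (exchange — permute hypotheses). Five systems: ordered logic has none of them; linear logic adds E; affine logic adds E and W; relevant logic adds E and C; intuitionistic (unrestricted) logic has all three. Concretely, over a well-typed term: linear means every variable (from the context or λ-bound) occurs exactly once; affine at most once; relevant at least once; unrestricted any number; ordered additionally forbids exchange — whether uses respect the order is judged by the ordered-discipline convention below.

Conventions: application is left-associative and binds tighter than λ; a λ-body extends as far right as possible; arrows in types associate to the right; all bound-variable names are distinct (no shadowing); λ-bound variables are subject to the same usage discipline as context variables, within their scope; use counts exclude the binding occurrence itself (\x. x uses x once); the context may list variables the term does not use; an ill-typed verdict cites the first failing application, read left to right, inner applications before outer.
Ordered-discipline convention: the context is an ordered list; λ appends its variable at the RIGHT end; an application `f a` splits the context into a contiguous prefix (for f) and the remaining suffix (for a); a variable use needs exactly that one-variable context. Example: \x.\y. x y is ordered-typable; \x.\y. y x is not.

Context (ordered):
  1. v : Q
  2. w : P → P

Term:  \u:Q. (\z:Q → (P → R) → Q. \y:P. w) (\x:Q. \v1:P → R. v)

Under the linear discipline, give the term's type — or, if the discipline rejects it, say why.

not well-typed under linear — u, z, y, x, v1 left unused
use counts: v: 1×; w: 1×; u (λ-bound): 0×; z (λ-bound): 0×; y (λ-bound): 0×; x (λ-bound): 0×; v1 (λ-bound): 0×
order of uses: w, v
typing: the term checks, with type Q → P → P → P
per-discipline verdicts: ordered ✗ · linear ✗ · affine ✓ · relevant ✗ · unrestricted ✓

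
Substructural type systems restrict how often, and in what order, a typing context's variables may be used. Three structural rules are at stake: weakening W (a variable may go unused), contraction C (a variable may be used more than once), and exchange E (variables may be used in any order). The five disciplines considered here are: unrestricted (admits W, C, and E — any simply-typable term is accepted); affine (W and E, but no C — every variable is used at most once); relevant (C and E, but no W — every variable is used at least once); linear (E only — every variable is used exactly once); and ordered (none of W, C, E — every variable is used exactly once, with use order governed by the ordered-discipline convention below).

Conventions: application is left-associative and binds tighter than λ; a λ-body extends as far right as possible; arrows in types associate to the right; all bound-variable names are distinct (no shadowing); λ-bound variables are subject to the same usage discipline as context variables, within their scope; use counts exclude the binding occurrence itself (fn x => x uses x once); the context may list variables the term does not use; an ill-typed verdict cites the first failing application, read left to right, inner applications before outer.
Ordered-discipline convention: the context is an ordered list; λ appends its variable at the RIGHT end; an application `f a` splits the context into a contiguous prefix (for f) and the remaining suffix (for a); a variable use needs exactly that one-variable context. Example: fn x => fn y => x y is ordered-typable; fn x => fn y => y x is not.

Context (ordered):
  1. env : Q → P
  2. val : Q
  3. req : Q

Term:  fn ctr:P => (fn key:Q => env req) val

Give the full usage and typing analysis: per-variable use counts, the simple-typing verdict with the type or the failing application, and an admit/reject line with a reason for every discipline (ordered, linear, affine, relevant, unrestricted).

variable uses: env ×1; val ×1; req ×1; ctr (bound) ×0; key (bound) ×0
left-to-right use order: env, req, val
typing: the term checks, with type P → P
ordered ✗ (unused: ctr, key — weakening required)
linear ✗ (unused: ctr, key — weakening required)
affine ✓ (no duplicate uses among env, val, req, ctr, key)
relevant ✗ (unused: ctr, key — weakening required)
unrestricted ✓ (simply typable at P → P; W, C, E all held)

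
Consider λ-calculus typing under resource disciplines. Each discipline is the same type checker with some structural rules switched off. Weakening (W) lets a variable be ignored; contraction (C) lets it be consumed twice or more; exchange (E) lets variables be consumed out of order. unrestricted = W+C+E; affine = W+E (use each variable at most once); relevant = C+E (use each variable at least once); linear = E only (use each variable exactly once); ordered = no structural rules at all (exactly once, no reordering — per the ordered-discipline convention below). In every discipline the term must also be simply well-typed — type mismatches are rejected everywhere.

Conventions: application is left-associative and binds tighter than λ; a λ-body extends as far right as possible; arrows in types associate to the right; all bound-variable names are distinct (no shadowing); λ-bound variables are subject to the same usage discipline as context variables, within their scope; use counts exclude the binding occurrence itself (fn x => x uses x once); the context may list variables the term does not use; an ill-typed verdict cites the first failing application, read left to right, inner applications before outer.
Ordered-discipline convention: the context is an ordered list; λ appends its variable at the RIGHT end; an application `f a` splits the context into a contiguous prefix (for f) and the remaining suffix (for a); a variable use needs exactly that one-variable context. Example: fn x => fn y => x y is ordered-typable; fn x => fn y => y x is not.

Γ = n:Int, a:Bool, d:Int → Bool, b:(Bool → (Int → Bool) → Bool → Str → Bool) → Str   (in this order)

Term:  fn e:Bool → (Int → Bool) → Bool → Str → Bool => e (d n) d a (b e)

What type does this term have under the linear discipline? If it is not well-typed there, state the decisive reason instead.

not well-typed under linear — uses contraction: d ×2, e ×2
usage: n: 1×, a: 1×, d: 2×, b: 1×, e (λ-bound): 2×
left-to-right use order: e, d, n, d, a, b, e
typing: ✓ — (Bool → (Int → Bool) → Bool → Str → Bool) → Bool
all disciplines: ordered ✗, linear ✗, affine ✗, relevant ✓, unrestricted ✓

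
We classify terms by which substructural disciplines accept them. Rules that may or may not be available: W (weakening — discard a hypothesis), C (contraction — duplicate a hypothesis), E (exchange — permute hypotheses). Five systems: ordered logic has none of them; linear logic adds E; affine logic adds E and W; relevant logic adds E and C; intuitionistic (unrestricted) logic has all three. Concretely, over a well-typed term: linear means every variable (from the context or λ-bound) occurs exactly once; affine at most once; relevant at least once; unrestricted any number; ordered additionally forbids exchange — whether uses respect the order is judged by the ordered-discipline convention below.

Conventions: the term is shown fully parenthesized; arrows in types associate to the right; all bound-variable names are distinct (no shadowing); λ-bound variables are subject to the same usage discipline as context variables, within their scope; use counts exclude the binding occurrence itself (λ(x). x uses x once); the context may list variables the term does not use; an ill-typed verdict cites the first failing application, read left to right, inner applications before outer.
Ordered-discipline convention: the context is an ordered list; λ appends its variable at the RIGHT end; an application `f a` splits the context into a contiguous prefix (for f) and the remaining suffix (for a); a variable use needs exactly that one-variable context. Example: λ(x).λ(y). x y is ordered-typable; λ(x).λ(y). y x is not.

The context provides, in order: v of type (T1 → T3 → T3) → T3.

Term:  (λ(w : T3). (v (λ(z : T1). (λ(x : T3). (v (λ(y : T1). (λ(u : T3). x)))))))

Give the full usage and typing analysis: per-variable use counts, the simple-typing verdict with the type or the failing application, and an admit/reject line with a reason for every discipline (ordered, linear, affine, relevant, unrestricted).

usage: v ×2; w (bound) ×0; z (bound) ×0; x (bound) ×1; y (bound) ×0; u (bound) ×0
left-to-right use order: v, v, x
typing: well-typed — term : T3 → T3
ordered: ✗ — repeated use of v ×2; w, z, y, u left unused
linear: ✗ — repeated use of v ×2; w, z, y, u left unused
affine: ✗ — repeated use of v ×2
relevant: ✗ — w, z, y, u left unused
unrestricted: ✓ — well-typed at T3 → T3; no restrictions here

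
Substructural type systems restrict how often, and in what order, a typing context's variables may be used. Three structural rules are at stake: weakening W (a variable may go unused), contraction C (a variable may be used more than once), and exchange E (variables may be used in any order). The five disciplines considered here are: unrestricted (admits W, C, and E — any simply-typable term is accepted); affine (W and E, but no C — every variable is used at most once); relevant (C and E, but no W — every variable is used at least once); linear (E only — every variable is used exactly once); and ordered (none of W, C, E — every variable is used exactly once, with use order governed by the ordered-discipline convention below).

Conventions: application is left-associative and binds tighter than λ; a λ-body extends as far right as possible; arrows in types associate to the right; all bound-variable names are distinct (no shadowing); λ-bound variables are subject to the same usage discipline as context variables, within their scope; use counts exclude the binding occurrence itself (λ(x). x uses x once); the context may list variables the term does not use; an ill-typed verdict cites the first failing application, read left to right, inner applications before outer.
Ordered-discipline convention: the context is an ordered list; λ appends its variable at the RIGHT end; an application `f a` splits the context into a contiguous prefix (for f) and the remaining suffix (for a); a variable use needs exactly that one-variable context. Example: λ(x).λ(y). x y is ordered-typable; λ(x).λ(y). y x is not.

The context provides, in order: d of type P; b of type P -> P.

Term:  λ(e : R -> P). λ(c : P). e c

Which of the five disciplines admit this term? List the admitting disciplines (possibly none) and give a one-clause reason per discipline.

admitted in: none
variable uses: d: 0×, b: 0×, e (bound): 1×, c (bound): 1×
left-to-right use order: e, c
typing: ill-typed: an argument P mismatches the expected R
ordered ✗ (a type mismatch blocks all five)
linear ✗ (the type mismatch rejects it)
affine ✗ (not simply typable)
relevant ✗ (fails simple typing)
unrestricted ✗ (a type mismatch blocks all five)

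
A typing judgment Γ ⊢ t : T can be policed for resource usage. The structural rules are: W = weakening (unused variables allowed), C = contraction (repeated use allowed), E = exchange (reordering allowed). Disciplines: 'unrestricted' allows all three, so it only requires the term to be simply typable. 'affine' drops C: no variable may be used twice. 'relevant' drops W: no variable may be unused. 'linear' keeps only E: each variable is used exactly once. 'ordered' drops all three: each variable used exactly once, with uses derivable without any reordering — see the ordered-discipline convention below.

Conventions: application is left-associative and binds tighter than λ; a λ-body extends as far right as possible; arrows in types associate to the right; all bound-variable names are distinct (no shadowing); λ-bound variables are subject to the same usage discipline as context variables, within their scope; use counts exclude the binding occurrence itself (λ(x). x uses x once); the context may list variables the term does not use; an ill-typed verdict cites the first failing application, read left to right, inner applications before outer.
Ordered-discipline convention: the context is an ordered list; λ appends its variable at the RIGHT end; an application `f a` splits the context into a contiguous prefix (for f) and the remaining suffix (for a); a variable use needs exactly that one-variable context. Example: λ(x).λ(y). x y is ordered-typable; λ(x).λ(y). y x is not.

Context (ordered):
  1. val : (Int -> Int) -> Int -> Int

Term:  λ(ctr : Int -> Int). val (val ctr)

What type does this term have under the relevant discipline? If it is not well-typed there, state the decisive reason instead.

term : (Int -> Int) -> Int -> Int
usage: val=2; ctr (λ-bound)=1
order of uses: val, val, ctr
typing: ✓ — (Int -> Int) -> Int -> Int
summary: ordered ✗ · linear ✗ · affine ✗ · relevant ✓ · unrestricted ✓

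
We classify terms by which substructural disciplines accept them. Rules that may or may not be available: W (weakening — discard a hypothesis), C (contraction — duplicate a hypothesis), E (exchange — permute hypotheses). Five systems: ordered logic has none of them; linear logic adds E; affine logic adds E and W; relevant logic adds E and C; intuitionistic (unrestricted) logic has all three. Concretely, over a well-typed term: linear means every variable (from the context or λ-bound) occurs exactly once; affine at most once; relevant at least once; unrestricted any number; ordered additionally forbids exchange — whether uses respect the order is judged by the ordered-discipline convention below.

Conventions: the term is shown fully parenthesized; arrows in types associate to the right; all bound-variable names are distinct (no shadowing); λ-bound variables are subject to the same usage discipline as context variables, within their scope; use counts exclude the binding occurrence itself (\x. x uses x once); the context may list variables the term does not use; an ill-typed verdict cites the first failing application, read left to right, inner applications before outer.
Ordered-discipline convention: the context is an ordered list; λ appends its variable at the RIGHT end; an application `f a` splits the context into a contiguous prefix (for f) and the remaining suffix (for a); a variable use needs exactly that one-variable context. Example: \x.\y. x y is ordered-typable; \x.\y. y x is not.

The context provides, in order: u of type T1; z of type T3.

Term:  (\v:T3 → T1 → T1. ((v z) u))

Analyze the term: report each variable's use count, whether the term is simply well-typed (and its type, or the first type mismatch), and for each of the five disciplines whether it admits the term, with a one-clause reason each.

use counts: u: 1, z: 1, v [bound]: 1
order of uses: v, z, u
typing: ✓ — (T3 → T1 → T1) → T1
ordered: ✗ — use order v, z, u needs exchange
linear: ✓ — exactly-once usage across u, z, v
affine: ✓ — u, z, v: no repeats, contraction unneeded
relevant: ✓ — every one of u, z, v appears
unrestricted: ✓ — simply typable at (T3 → T1 → T1) → T1; W, C, E all held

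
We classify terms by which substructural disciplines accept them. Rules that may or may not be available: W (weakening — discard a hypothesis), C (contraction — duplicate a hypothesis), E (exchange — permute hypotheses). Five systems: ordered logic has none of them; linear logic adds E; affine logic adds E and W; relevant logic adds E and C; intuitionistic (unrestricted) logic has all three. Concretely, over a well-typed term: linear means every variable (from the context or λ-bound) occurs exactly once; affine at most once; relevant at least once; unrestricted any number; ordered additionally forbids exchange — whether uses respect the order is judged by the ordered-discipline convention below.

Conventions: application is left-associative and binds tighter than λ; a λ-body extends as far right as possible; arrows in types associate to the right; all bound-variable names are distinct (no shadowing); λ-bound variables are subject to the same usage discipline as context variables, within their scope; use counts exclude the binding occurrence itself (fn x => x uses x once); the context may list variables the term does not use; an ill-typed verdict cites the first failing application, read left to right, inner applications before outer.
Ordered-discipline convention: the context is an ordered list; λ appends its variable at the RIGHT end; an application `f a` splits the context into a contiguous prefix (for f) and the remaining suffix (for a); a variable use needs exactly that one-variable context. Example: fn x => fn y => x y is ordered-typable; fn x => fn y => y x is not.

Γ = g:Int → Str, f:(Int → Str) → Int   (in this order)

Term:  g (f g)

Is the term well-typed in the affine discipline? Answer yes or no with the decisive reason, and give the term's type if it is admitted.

no — g ×2 used more than once (contraction)
use counts: g ×2, f ×1
order of uses: g, f, g
typing: well-typed at Str
per-discipline verdicts: ordered ✗, linear ✗, affine ✗, relevant ✓, unrestricted ✓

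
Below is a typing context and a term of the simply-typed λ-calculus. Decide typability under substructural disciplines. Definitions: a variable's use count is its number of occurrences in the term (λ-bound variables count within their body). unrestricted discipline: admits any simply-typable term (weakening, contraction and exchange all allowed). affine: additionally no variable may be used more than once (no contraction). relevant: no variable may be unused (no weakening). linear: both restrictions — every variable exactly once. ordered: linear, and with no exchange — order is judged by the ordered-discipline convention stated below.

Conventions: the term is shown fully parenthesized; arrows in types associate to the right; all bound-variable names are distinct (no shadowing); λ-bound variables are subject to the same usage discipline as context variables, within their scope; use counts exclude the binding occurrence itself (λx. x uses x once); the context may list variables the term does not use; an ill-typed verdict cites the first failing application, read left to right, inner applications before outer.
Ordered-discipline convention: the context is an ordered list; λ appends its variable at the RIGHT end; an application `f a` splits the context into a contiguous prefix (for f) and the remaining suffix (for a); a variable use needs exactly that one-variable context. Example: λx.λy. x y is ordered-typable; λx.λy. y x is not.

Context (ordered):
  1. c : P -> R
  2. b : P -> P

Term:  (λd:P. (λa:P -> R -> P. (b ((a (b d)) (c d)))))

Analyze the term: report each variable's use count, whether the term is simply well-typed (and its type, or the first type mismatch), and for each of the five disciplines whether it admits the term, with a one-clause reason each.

counts: c=1; b=2; d (λ-bound)=2; a (λ-bound)=1
use order (left to right): b, a, b, d, c, d
typing: the term checks, with type P -> (P -> R -> P) -> P
ordered ✗ (uses contraction: b ×2, d ×2)
linear ✗ (uses contraction: b ×2, d ×2)
affine ✗ (uses contraction: b ×2, d ×2)
relevant ✓ (every one of c, b, d, a appears)
unrestricted ✓ (typability at P -> (P -> R -> P) -> P is all that's needed)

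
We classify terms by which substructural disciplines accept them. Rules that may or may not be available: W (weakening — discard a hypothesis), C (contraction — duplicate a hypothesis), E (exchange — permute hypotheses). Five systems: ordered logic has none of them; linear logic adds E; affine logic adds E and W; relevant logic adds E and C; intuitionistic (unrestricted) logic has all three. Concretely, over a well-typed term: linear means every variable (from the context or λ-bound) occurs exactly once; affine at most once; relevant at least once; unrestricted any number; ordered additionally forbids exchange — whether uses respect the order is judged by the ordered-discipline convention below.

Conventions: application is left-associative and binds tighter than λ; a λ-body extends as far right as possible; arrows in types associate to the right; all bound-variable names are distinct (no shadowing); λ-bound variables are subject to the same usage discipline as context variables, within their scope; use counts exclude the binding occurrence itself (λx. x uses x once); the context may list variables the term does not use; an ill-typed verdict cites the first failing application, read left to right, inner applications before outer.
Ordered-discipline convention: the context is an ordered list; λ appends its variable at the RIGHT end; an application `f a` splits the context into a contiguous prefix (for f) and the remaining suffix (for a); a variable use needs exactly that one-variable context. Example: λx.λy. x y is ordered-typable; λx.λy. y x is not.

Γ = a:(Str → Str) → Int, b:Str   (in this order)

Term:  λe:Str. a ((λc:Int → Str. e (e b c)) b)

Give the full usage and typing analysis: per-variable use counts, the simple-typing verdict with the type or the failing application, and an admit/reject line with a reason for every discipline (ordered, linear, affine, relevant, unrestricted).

use counts: a: 1; b: 2; e (λ-bound): 2; c (λ-bound): 1
use order (left to right): a, e, e, b, c, b
typing: ill-typed: applying a non-function (Str)
ordered ✗ (the type mismatch rejects it)
linear ✗ (not simply typable)
affine ✗ (fails simple typing)
relevant ✗ (a type mismatch blocks all five)
unrestricted ✗ (the type mismatch rejects it)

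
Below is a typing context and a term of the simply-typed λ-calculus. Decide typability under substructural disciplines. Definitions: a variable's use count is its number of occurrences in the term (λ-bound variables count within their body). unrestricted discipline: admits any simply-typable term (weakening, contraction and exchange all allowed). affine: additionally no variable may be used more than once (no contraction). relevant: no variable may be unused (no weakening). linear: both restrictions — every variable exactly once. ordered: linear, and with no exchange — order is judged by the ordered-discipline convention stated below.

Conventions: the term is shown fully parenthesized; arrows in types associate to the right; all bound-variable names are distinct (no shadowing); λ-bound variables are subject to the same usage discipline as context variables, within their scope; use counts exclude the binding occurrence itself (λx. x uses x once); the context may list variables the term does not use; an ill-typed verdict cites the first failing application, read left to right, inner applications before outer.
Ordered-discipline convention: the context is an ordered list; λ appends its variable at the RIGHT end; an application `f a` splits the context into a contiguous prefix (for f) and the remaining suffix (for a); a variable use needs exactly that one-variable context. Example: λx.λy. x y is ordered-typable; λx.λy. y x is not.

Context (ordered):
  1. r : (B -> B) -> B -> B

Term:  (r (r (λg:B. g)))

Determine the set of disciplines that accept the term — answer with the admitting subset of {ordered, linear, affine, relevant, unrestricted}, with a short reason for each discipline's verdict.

admitting disciplines: relevant, unrestricted
use counts: r: 2×, g (λ-bound): 1×
uses in reading order: r, r, g
typing: ✓ — B -> B
ordered: ✗ — needs contraction — r ×2
linear: ✗ — needs contraction — r ×2
affine: ✗ — needs contraction — r ×2
relevant: ✓ — r, g: all used, weakening unneeded
unrestricted: ✓ — simply typable at B -> B; W, C, E all held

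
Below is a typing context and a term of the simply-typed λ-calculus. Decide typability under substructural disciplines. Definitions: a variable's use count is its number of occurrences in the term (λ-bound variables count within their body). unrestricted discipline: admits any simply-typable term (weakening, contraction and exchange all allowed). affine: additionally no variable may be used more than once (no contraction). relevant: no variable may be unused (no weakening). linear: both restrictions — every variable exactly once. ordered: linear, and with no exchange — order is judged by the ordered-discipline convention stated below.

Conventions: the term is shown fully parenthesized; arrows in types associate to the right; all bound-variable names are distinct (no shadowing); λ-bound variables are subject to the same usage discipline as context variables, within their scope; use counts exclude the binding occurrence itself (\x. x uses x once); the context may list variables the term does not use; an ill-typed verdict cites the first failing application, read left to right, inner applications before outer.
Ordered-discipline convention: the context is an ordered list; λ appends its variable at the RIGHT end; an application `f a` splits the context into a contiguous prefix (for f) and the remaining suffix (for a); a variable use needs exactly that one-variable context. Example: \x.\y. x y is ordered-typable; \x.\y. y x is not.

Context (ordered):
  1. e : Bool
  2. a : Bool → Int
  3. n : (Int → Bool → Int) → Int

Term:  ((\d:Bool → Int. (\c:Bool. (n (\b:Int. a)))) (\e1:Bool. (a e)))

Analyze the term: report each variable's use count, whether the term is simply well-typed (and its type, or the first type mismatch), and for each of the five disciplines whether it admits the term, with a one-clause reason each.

usage: e: 1; a: 2; n: 1; d (λ-bound): 0; c (λ-bound): 0; b (λ-bound): 0; e1 (λ-bound): 0
left-to-right use order: n, a, a, e
typing: ✓ — Bool → Int
ordered ✗ (a ×2 used more than once (contraction); needs weakening: d, c, b, e1 unused)
linear ✗ (a ×2 used more than once (contraction); needs weakening: d, c, b, e1 unused)
affine ✗ (a ×2 used more than once (contraction))
relevant ✗ (needs weakening: d, c, b, e1 unused)
unrestricted ✓ (typability at Bool → Int is all that's needed)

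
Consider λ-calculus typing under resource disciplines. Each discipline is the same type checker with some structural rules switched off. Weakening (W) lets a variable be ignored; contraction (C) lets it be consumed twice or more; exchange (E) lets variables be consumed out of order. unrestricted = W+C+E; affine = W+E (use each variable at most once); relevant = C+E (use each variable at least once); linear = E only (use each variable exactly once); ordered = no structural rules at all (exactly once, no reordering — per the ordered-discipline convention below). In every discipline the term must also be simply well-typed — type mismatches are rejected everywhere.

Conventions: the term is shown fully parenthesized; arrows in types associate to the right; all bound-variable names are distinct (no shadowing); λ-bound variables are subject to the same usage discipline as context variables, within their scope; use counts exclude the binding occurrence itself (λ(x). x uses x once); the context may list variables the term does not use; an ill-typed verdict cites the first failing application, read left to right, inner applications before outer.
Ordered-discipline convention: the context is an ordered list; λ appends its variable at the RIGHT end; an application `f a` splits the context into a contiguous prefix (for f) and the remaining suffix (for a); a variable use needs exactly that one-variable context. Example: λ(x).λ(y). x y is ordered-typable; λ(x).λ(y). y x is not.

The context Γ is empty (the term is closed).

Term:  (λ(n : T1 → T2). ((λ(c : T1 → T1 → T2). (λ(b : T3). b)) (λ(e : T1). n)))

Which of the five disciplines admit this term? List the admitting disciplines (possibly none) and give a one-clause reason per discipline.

accepted by: affine, unrestricted
counts: n [bound]: 1; c [bound]: 0; b [bound]: 1; e [bound]: 0
order of uses: b, n
typing: the term checks, with type (T1 → T2) → T3 → T3
ordered: ✗ — needs weakening: c, e unused
linear: ✗ — needs weakening: c, e unused
affine: ✓ — at most one use each (n, c, b, e)
relevant: ✗ — needs weakening: c, e unused
unrestricted: ✓ — typability at (T1 → T2) → T3 → T3 is all that's needed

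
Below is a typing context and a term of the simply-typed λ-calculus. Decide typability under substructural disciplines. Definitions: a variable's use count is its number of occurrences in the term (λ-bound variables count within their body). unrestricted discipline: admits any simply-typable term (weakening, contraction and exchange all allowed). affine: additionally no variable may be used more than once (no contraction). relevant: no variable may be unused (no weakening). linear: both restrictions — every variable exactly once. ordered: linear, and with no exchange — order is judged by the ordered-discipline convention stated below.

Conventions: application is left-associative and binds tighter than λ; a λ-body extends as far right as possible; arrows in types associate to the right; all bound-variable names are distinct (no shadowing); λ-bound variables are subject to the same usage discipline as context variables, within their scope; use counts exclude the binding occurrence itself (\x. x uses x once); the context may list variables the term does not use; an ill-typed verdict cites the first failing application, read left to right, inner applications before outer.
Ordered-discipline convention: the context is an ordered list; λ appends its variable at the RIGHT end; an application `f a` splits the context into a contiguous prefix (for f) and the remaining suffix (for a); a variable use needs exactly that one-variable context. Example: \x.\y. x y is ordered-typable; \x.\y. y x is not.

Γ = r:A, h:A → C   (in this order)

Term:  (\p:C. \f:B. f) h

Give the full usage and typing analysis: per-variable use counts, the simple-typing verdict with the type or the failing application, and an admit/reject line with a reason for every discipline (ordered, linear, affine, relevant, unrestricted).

usage: r: 0×; h: 1×; p [bound]: 0×; f [bound]: 1×
left-to-right use order: f, h
typing: ill-typed: argument of type A → C where C is required
ordered: ✗, fails simple typing
linear: ✗, a type mismatch blocks all five
affine: ✗, the type mismatch rejects it
relevant: ✗, not simply typable
unrestricted: ✗, fails simple typing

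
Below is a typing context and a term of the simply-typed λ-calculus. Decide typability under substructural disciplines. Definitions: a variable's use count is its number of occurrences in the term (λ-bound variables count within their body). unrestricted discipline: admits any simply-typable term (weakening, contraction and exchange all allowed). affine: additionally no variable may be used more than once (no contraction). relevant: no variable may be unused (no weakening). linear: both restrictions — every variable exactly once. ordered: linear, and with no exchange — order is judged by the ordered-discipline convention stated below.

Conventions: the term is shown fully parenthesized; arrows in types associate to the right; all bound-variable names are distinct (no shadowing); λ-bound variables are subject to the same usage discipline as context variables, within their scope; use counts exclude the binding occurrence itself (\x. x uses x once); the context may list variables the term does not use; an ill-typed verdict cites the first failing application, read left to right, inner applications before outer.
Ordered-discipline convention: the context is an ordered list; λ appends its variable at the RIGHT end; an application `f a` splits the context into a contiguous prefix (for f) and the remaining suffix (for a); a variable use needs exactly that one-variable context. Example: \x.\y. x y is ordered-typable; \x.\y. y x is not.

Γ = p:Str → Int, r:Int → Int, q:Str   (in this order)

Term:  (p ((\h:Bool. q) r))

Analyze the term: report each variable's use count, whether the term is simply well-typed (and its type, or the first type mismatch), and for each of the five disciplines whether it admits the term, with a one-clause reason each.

counts: p ×1; r ×1; q ×1; h [bound] ×0
left-to-right use order: p, q, r
typing: ill-typed: argument of type Int → Int where Bool is required
ordered: ✗, a type mismatch blocks all five
linear: ✗, the type mismatch rejects it
affine: ✗, not simply typable
relevant: ✗, fails simple typing
unrestricted: ✗, a type mismatch blocks all five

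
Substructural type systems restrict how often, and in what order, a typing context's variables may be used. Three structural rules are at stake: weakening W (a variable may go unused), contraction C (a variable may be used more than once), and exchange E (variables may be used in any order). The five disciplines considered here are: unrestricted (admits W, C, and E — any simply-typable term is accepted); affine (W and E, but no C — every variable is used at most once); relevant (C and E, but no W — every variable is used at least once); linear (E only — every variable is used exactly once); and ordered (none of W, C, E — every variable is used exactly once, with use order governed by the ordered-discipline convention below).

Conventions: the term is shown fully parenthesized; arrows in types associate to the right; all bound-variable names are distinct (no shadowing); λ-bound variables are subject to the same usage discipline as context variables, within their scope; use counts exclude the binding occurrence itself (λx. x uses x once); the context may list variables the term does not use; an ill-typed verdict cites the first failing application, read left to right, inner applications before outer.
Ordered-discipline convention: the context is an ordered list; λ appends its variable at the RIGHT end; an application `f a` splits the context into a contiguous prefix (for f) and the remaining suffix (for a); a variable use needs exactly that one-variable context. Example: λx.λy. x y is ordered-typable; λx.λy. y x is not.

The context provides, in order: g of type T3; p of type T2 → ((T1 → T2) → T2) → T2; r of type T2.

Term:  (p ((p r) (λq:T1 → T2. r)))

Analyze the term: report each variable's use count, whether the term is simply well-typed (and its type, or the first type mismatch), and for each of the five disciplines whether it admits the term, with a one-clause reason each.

variable uses: g: 0×, p: 2×, r: 2×, q (λ-bound): 0×
left-to-right use order: p, p, r, r
typing: ✓ — ((T1 → T2) → T2) → T2
ordered ✗ (p ×2, r ×2 used more than once (contraction); g, q left unused)
linear ✗ (p ×2, r ×2 used more than once (contraction); g, q left unused)
affine ✗ (p ×2, r ×2 used more than once (contraction))
relevant ✗ (g, q left unused)
unrestricted ✓ (well-typed at ((T1 → T2) → T2) → T2; no restrictions here)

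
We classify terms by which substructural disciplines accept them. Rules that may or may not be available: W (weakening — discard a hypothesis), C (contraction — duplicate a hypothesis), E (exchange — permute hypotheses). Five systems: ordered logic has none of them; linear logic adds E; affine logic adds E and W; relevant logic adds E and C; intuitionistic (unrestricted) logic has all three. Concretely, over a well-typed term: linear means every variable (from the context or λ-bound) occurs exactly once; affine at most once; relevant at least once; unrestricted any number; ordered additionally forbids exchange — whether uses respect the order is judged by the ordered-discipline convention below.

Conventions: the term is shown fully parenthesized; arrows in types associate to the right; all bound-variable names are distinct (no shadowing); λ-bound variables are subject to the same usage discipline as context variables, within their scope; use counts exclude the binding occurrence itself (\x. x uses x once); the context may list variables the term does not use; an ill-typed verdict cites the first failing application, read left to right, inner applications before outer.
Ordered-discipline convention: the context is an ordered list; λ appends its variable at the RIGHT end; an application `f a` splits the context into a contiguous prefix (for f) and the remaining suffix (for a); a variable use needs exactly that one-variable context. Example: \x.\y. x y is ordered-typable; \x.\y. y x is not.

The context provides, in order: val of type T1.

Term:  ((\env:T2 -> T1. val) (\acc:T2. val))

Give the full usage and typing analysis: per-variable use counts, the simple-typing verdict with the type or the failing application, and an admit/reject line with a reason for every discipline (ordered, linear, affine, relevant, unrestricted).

use counts: val ×2; env (bound) ×0; acc (bound) ×0
uses in reading order: val, val
typing: well-typed at T1
ordered: ✗, val ×2 used more than once (contraction); env, acc left unused
linear: ✗, val ×2 used more than once (contraction); env, acc left unused
affine: ✗, val ×2 used more than once (contraction)
relevant: ✗, env, acc left unused
unrestricted: ✓, type-checks (T1) and nothing is barred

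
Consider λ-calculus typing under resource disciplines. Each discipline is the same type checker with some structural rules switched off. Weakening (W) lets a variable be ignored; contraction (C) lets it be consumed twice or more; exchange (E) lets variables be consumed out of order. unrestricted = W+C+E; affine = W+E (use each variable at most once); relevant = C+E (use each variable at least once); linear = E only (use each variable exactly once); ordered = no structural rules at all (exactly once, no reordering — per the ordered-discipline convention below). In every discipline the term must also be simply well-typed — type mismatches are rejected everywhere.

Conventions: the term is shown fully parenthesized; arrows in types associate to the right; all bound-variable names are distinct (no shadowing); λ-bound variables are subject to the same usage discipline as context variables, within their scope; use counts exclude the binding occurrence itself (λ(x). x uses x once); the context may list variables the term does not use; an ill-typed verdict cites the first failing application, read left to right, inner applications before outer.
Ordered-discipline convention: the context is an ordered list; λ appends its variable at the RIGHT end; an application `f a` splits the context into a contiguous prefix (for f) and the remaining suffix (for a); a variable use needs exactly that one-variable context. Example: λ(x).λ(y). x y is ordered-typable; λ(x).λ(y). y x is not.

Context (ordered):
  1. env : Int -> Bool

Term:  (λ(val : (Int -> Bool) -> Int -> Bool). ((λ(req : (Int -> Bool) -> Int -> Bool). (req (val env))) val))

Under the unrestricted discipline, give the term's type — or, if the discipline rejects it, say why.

term : ((Int -> Bool) -> Int -> Bool) -> Int -> Bool
counts: env: 1; val (bound): 2; req (bound): 1
left-to-right use order: req, val, env, val
typing: ✓ — ((Int -> Bool) -> Int -> Bool) -> Int -> Bool
all disciplines: ordered ✗ | linear ✗ | affine ✗ | relevant ✓ | unrestricted ✓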